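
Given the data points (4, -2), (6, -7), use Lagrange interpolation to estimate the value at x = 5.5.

Lagrange interpolation formula:
P(x) = Σ yᵢ × Lᵢ(x)
where Lᵢ(x) = Π_{j≠i} (x - xⱼ)/(xᵢ - xⱼ)

L_0(5.5) = (5.5 - 6)/(4 - 6) = 0.250000
L_1(5.5) = (5.5 - 4)/(6 - 4) = 0.750000

P(5.5) = (-2)×L_0(5.5) + (-7)×L_1(5.5)
P(5.5) = -5.750000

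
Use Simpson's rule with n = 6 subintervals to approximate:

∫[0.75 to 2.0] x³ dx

f(x) = x³
a = 0.75, b = 2.0, n = 6
h = (b - a)/n = 0.208333

Simpson's rule: (h/3)[f(x₀) + 4f(x₁) + 2f(x₂) + ... + f(xₙ)]

x_0 = 0.7500, f(x_0) = 0.421875, coefficient = 1
x_1 = 0.9583, f(x_1) = 0.880136, coefficient = 4
x_2 = 1.1667, f(x_2) = 1.587963, coefficient = 2
x_3 = 1.3750, f(x_3) = 2.599609, coefficient = 4
x_4 = 1.5833, f(x_4) = 3.969329, coefficient = 2
x_5 = 1.7917, f(x_5) = 5.751374, coefficient = 4
x_6 = 2.0000, f(x_6) = 8.000000, coefficient = 1

I ≈ (0.208333/3) × 56.460938 = 3.920898
Exact value: 3.920898
Error: 0.000000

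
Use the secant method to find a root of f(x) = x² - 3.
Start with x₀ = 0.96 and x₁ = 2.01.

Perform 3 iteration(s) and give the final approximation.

f(x) = x² - 3
x₀ = 0.96, x₁ = 2.01

Secant formula: x_{n+1} = x_n - f(x_n)(x_n - x_{n-1})/(f(x_n) - f(x_{n-1}))

Iteration 1:
  f(0.960000) = -2.078400
  f(2.010000) = 1.040100
  x_2 = 2.010000 - 1.040100×(2.010000 - 0.960000)/(1.040100 - (-2.078400))
       = 1.659798
Iteration 2:
  f(2.010000) = 1.040100
  f(1.659798) = -0.245071
  x_3 = 1.659798 - (-0.245071)×(1.659798 - 2.010000)/(-0.245071 - 1.040100)
       = 1.726578
Iteration 3:
  f(1.659798) = -0.245071
  f(1.726578) = -0.018927
  x_4 = 1.726578 - (-0.018927)×(1.726578 - 1.659798)/(-0.018927 - (-0.245071))
       = 1.732168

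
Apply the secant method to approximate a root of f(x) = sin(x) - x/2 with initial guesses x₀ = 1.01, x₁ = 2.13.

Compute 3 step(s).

f(x) = sin(x) - x/2
x₀ = 1.01, x₁ = 2.13

Secant formula: x_{n+1} = x_n - f(x_n)(x_n - x_{n-1})/(f(x_n) - f(x_{n-1}))

Iteration 1:
  f(1.010000) = 0.341832
  f(2.130000) = -0.217322
  x_2 = 2.130000 - (-0.217322)×(2.130000 - 1.010000)/(-0.217322 - 0.341832)
       = 1.694698
Iteration 2:
  f(2.130000) = -0.217322
  f(1.694698) = 0.144985
  x_3 = 1.694698 - 0.144985×(1.694698 - 2.130000)/(0.144985 - (-0.217322))
       = 1.868893
Iteration 3:
  f(1.694698) = 0.144985
  f(1.868893) = 0.021450
  x_4 = 1.868893 - 0.021450×(1.868893 - 1.694698)/(0.021450 - 0.144985)
       = 1.899140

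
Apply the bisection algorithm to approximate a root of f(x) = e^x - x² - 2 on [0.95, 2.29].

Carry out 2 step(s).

f(x) = e^x - x² - 2
Initial interval: [0.95, 2.29]

Iteration 1:
  c_1 = (0.950000 + 2.290000)/2 = 1.620000
  f(c_1) = f(1.620000) = 0.428690
  f(a) × f(c) < 0, new interval: [0.950000, 1.620000]
Iteration 2:
  c_2 = (0.950000 + 1.620000)/2 = 1.285000
  f(c_2) = f(1.285000) = -0.036557
  f(a) × f(c) ≥ 0, new interval: [1.285000, 1.620000]

After 2 iteration(s), the approximation is c_2 = 1.285000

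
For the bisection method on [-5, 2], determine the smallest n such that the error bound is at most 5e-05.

We need (b-a)/2^n ≤ 5e-05
(2 - (-5))/2^n ≤ 5e-05
7/2^n ≤ 5e-05
2^n ≥ 140000
n ≥ log₂(140000) = 17.10
n ≥ 18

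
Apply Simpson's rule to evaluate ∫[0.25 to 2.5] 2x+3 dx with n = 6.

f(x) = 2x+3
a = 0.25, b = 2.5, n = 6
h = (b - a)/n = 0.375000

Simpson's rule: (h/3)[f(x₀) + 4f(x₁) + 2f(x₂) + ... + f(xₙ)]

x_0 = 0.2500, f(x_0) = 3.500000, coefficient = 1
x_1 = 0.6250, f(x_1) = 4.250000, coefficient = 4
x_2 = 1.0000, f(x_2) = 5.000000, coefficient = 2
x_3 = 1.3750, f(x_3) = 5.750000, coefficient = 4
x_4 = 1.7500, f(x_4) = 6.500000, coefficient = 2
x_5 = 2.1250, f(x_5) = 7.250000, coefficient = 4
x_6 = 2.5000, f(x_6) = 8.000000, coefficient = 1

I ≈ (0.375000/3) × 103.500000 = 12.937500
Exact value: 12.937500
Error: 0.000000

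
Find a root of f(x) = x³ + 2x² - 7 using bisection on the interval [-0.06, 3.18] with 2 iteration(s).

f(x) = x³ + 2x² - 7
Initial interval: [-0.06, 3.18]

Iteration 1:
  c_1 = (-0.060000 + 3.180000)/2 = 1.560000
  f(c_1) = f(1.560000) = 1.663616
  f(a) × f(c) < 0, new interval: [-0.060000, 1.560000]
Iteration 2:
  c_2 = (-0.060000 + 1.560000)/2 = 0.750000
  f(c_2) = f(0.750000) = -5.453125
  f(a) × f(c) ≥ 0, new interval: [0.750000, 1.560000]

After 2 iteration(s), the approximation is c_2 = 0.750000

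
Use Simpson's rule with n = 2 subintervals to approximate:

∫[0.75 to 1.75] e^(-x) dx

f(x) = e^(-x)
a = 0.75, b = 1.75, n = 2
h = (b - a)/n = 0.500000

Simpson's rule: (h/3)[f(x₀) + 4f(x₁) + 2f(x₂) + ... + f(xₙ)]

x_0 = 0.7500, f(x_0) = 0.472367, coefficient = 1
x_1 = 1.2500, f(x_1) = 0.286505, coefficient = 4
x_2 = 1.7500, f(x_2) = 0.173774, coefficient = 1

I ≈ (0.500000/3) × 1.792160 = 0.298693
Exact value: 0.298593
Error: 0.000101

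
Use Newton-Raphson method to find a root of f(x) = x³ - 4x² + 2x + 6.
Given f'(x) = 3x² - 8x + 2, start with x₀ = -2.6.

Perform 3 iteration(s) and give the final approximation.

f(x) = x³ - 4x² + 2x + 6
f'(x) = 3x² - 8x + 2
x₀ = -2.6

Newton-Raphson formula: x_{n+1} = x_n - f(x_n)/f'(x_n)

Iteration 1:
  f(-2.600000) = -43.816000
  f'(-2.600000) = 43.080000
  x_1 = -2.600000 - (-43.816000)/43.080000 = -1.582916
Iteration 2:
  f(-1.582916) = -11.154504
  f'(-1.582916) = 22.180189
  x_2 = -1.582916 - (-11.154504)/22.180189 = -1.080012
Iteration 3:
  f(-1.080012) = -2.085476
  f'(-1.080012) = 14.139368
  x_3 = -1.080012 - (-2.085476)/14.139368 = -0.932517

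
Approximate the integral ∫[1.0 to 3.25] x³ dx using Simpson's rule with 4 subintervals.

f(x) = x³
a = 1.0, b = 3.25, n = 4
h = (b - a)/n = 0.562500

Simpson's rule: (h/3)[f(x₀) + 4f(x₁) + 2f(x₂) + ... + f(xₙ)]

x_0 = 1.0000, f(x_0) = 1.000000, coefficient = 1
x_1 = 1.5625, f(x_1) = 3.814697, coefficient = 4
x_2 = 2.1250, f(x_2) = 9.595703, coefficient = 2
x_3 = 2.6875, f(x_3) = 19.410889, coefficient = 4
x_4 = 3.2500, f(x_4) = 34.328125, coefficient = 1

I ≈ (0.562500/3) × 147.421875 = 27.641602
Exact value: 27.641602
Error: 0.000000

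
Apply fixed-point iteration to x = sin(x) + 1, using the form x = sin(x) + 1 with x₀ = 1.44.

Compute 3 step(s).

Equation: x = sin(x) + 1
Fixed-point form: x = sin(x) + 1
x₀ = 1.44

x_1 = g(1.440000) = 1.991458
x_2 = g(1.991458) = 1.912819
x_3 = g(1.912819) = 1.942078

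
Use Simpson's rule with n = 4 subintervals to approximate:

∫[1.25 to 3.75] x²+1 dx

f(x) = x²+1
a = 1.25, b = 3.75, n = 4
h = (b - a)/n = 0.625000

Simpson's rule: (h/3)[f(x₀) + 4f(x₁) + 2f(x₂) + ... + f(xₙ)]

x_0 = 1.2500, f(x_0) = 2.562500, coefficient = 1
x_1 = 1.8750, f(x_1) = 4.515625, coefficient = 4
x_2 = 2.5000, f(x_2) = 7.250000, coefficient = 2
x_3 = 3.1250, f(x_3) = 10.765625, coefficient = 4
x_4 = 3.7500, f(x_4) = 15.062500, coefficient = 1

I ≈ (0.625000/3) × 93.250000 = 19.427083
Exact value: 19.427083
Error: 0.000000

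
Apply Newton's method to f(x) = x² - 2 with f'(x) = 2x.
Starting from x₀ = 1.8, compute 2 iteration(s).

f(x) = x² - 2
f'(x) = 2x
x₀ = 1.8

Newton-Raphson formula: x_{n+1} = x_n - f(x_n)/f'(x_n)

Iteration 1:
  f(1.800000) = 1.240000
  f'(1.800000) = 3.600000
  x_1 = 1.800000 - 1.240000/3.600000 = 1.455556
Iteration 2:
  f(1.455556) = 0.118642
  f'(1.455556) = 2.911111
  x_2 = 1.455556 - 0.118642/2.911111 = 1.414801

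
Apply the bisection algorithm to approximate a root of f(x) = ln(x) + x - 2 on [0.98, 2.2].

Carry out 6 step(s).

f(x) = ln(x) + x - 2
Initial interval: [0.98, 2.2]

Iteration 1:
  c_1 = (0.980000 + 2.200000)/2 = 1.590000
  f(c_1) = f(1.590000) = 0.053734
  f(a) × f(c) < 0, new interval: [0.980000, 1.590000]
Iteration 2:
  c_2 = (0.980000 + 1.590000)/2 = 1.285000
  f(c_2) = f(1.285000) = -0.464241
  f(a) × f(c) ≥ 0, new interval: [1.285000, 1.590000]
Iteration 3:
  c_3 = (1.285000 + 1.590000)/2 = 1.437500
  f(c_3) = f(1.437500) = -0.199595
  f(a) × f(c) ≥ 0, new interval: [1.437500, 1.590000]
Iteration 4:
  c_4 = (1.437500 + 1.590000)/2 = 1.513750
  f(c_4) = f(1.513750) = -0.071660
  f(a) × f(c) ≥ 0, new interval: [1.513750, 1.590000]
Iteration 5:
  c_5 = (1.513750 + 1.590000)/2 = 1.551875
  f(c_5) = f(1.551875) = -0.008661
  f(a) × f(c) ≥ 0, new interval: [1.551875, 1.590000]
Iteration 6:
  c_6 = (1.551875 + 1.590000)/2 = 1.570937
  f(c_6) = f(1.570937) = 0.022610
  f(a) × f(c) < 0, new interval: [1.551875, 1.570937]

After 6 iteration(s), the approximation is c_6 = 1.570937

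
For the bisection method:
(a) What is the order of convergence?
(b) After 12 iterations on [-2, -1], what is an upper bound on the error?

(a) Bisection has linear (order 1) convergence; the error is halved each step.

(b) Error bound = (b-a)/2^n = (-1 - (-2))/2^{12}
    = 1/2^{12}

(a) 1 (linear); (b) error ≤ 2.44e-04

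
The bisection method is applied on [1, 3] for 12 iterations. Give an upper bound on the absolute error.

Bisection error bound: |error| ≤ (b-a)/2^n
|error| ≤ (3 - 1)/2^12 = 2/2^12
|error| ≤ 0.0004882812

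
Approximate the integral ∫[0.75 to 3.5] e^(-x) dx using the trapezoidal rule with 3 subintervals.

f(x) = e^(-x)
a = 0.75, b = 3.5, n = 3
h = (b - a)/n = 0.916667

Trapezoidal rule: (h/2)[f(x₀) + 2f(x₁) + 2f(x₂) + ... + f(xₙ)]

x_0 = 0.7500, f(x_0) = 0.472367, coefficient = 1
x_1 = 1.6667, f(x_1) = 0.188876, coefficient = 2
x_2 = 2.5833, f(x_2) = 0.075522, coefficient = 2
x_3 = 3.5000, f(x_3) = 0.030197, coefficient = 1

I ≈ (0.916667/2) × 1.031359 = 0.472706
Exact value: 0.442169
Error: 0.030537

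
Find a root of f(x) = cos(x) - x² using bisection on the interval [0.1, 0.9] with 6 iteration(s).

f(x) = cos(x) - x²
Initial interval: [0.1, 0.9]

Iteration 1:
  c_1 = (0.100000 + 0.900000)/2 = 0.500000
  f(c_1) = f(0.500000) = 0.627583
  f(a) × f(c) ≥ 0, new interval: [0.500000, 0.900000]
Iteration 2:
  c_2 = (0.500000 + 0.900000)/2 = 0.700000
  f(c_2) = f(0.700000) = 0.274842
  f(a) × f(c) ≥ 0, new interval: [0.700000, 0.900000]
Iteration 3:
  c_3 = (0.700000 + 0.900000)/2 = 0.800000
  f(c_3) = f(0.800000) = 0.056707
  f(a) × f(c) ≥ 0, new interval: [0.800000, 0.900000]
Iteration 4:
  c_4 = (0.800000 + 0.900000)/2 = 0.850000
  f(c_4) = f(0.850000) = -0.062517
  f(a) × f(c) < 0, new interval: [0.800000, 0.850000]
Iteration 5:
  c_5 = (0.800000 + 0.850000)/2 = 0.825000
  f(c_5) = f(0.825000) = -0.002068
  f(a) × f(c) < 0, new interval: [0.800000, 0.825000]
Iteration 6:
  c_6 = (0.800000 + 0.825000)/2 = 0.812500
  f(c_6) = f(0.812500) = 0.027529
  f(a) × f(c) ≥ 0, new interval: [0.812500, 0.825000]

After 6 iteration(s), the approximation is c_6 = 0.812500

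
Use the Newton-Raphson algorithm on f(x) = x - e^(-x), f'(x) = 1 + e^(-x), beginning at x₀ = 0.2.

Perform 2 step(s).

f(x) = x - e^(-x)
f'(x) = 1 + e^(-x)
x₀ = 0.2

Newton-Raphson formula: x_{n+1} = x_n - f(x_n)/f'(x_n)

Iteration 1:
  f(0.200000) = -0.618731
  f'(0.200000) = 1.818731
  x_1 = 0.200000 - (-0.618731)/1.818731 = 0.540199
Iteration 2:
  f(0.540199) = -0.042433
  f'(0.540199) = 1.582632
  x_2 = 0.540199 - (-0.042433)/1.582632 = 0.567011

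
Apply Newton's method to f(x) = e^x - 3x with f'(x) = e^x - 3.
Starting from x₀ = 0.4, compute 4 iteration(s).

f(x) = e^x - 3x
f'(x) = e^x - 3
x₀ = 0.4

Newton-Raphson formula: x_{n+1} = x_n - f(x_n)/f'(x_n)

Iteration 1:
  f(0.400000) = 0.291825
  f'(0.400000) = -1.508175
  x_1 = 0.400000 - 0.291825/(-1.508175) = 0.593495
Iteration 2:
  f(0.593495) = 0.029819
  f'(0.593495) = -1.189695
  x_2 = 0.593495 - 0.029819/(-1.189695) = 0.618560
Iteration 3:
  f(0.618560) = 0.000573
  f'(0.618560) = -1.143747
  x_3 = 0.618560 - 0.000573/(-1.143747) = 0.619061
Iteration 4:
  f(0.619061) = 0.000000
  f'(0.619061) = -1.142817
  x_4 = 0.619061 - 0.000000/(-1.142817) = 0.619061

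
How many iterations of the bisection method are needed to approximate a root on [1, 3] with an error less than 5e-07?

We need (b-a)/2^n ≤ 5e-07
(3 - 1)/2^n ≤ 5e-07
2/2^n ≤ 5e-07
2^n ≥ 4000000
n ≥ log₂(4000000) = 21.93
n ≥ 22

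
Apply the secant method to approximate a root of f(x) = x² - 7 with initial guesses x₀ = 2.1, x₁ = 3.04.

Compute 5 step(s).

f(x) = x² - 7
x₀ = 2.1, x₁ = 3.04

Secant formula: x_{n+1} = x_n - f(x_n)(x_n - x_{n-1})/(f(x_n) - f(x_{n-1}))

Iteration 1:
  f(2.100000) = -2.590000
  f(3.040000) = 2.241600
  x_2 = 3.040000 - 2.241600×(3.040000 - 2.100000)/(2.241600 - (-2.590000))
       = 2.603891
Iteration 2:
  f(3.040000) = 2.241600
  f(2.603891) = -0.219751
  x_3 = 2.603891 - (-0.219751)×(2.603891 - 3.040000)/(-0.219751 - 2.241600)
       = 2.642827
Iteration 3:
  f(2.603891) = -0.219751
  f(2.642827) = -0.015464
  x_4 = 2.642827 - (-0.015464)×(2.642827 - 2.603891)/(-0.015464 - (-0.219751))
       = 2.645775
Iteration 4:
  f(2.642827) = -0.015464
  f(2.645775) = 0.000123
  x_5 = 2.645775 - 0.000123×(2.645775 - 2.642827)/(0.000123 - (-0.015464))
       = 2.645751
Iteration 5:
  f(2.645775) = 0.000123
  f(2.645751) = 0.000000
  x_6 = 2.645751 - 0.000000×(2.645751 - 2.645775)/(0.000000 - 0.000123)
       = 2.645751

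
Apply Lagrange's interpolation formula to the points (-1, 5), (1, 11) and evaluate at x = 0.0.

Lagrange interpolation formula:
P(x) = Σ yᵢ × Lᵢ(x)
where Lᵢ(x) = Π_{j≠i} (x - xⱼ)/(xᵢ - xⱼ)

L_0(0.0) = (0.0 - 1)/(-1 - 1) = 0.500000
L_1(0.0) = (0.0 - (-1))/(1 - (-1)) = 0.500000

P(0.0) = 5×L_0(0.0) + 11×L_1(0.0)
P(0.0) = 8.000000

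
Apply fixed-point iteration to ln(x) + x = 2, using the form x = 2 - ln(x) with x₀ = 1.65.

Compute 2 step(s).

Equation: ln(x) + x = 2
Fixed-point form: x = 2 - ln(x)
x₀ = 1.65

x_1 = g(1.650000) = 1.499225
x_2 = g(1.499225) = 1.595052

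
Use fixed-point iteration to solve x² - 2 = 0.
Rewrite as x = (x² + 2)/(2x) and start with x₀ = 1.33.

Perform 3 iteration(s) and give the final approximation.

Equation: x² - 2 = 0
Fixed-point form: x = (x² + 2)/(2x)
x₀ = 1.33

x_1 = g(1.330000) = 1.416880
x_2 = g(1.416880) = 1.414216
x_3 = g(1.414216) = 1.414214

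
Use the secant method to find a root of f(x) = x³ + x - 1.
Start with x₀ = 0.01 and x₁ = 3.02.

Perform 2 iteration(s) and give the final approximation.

f(x) = x³ + x - 1
x₀ = 0.01, x₁ = 3.02

Secant formula: x_{n+1} = x_n - f(x_n)(x_n - x_{n-1})/(f(x_n) - f(x_{n-1}))

Iteration 1:
  f(0.010000) = -0.989999
  f(3.020000) = 29.563608
  x_2 = 3.020000 - 29.563608×(3.020000 - 0.010000)/(29.563608 - (-0.989999))
       = 0.107530
Iteration 2:
  f(3.020000) = 29.563608
  f(0.107530) = -0.891227
  x_3 = 0.107530 - (-0.891227)×(0.107530 - 3.020000)/(-0.891227 - 29.563608)
       = 0.192760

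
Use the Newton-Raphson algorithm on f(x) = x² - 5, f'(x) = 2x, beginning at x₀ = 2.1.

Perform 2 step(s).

f(x) = x² - 5
f'(x) = 2x
x₀ = 2.1

Newton-Raphson formula: x_{n+1} = x_n - f(x_n)/f'(x_n)

Iteration 1:
  f(2.100000) = -0.590000
  f'(2.100000) = 4.200000
  x_1 = 2.100000 - (-0.590000)/4.200000 = 2.240476
Iteration 2:
  f(2.240476) = 0.019734
  f'(2.240476) = 4.480952
  x_2 = 2.240476 - 0.019734/4.480952 = 2.236072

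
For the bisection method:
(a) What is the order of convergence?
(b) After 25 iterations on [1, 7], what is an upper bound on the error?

(a) Bisection has linear (order 1) convergence; the error is halved each step.

(b) Error bound = (b-a)/2^n = (7 - 1)/2^{25}
    = 6/2^{25}

(a) 1 (linear); (b) error ≤ 1.79e-07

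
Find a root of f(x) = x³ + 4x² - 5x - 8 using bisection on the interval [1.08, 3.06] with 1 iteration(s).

f(x) = x³ + 4x² - 5x - 8
Initial interval: [1.08, 3.06]

Iteration 1:
  c_1 = (1.080000 + 3.060000)/2 = 2.070000
  f(c_1) = f(2.070000) = 7.659343
  f(a) × f(c) < 0, new interval: [1.080000, 2.070000]

After 1 iteration(s), the approximation is c_1 = 2.070000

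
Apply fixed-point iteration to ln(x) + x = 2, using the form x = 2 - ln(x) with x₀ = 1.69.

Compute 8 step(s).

Equation: ln(x) + x = 2
Fixed-point form: x = 2 - ln(x)
x₀ = 1.69

x_1 = g(1.690000) = 1.475271
x_2 = g(1.475271) = 1.611158
x_3 = g(1.611158) = 1.523047
x_4 = g(1.523047) = 1.579287
x_5 = g(1.579287) = 1.543026
x_6 = g(1.543026) = 1.566254
x_7 = g(1.566254) = 1.551313
x_8 = g(1.551313) = 1.560898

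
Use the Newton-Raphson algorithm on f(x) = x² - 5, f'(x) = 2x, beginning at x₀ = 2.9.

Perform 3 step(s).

f(x) = x² - 5
f'(x) = 2x
x₀ = 2.9

Newton-Raphson formula: x_{n+1} = x_n - f(x_n)/f'(x_n)

Iteration 1:
  f(2.900000) = 3.410000
  f'(2.900000) = 5.800000
  x_1 = 2.900000 - 3.410000/5.800000 = 2.312069
Iteration 2:
  f(2.312069) = 0.345663
  f'(2.312069) = 4.624138
  x_2 = 2.312069 - 0.345663/4.624138 = 2.237317
Iteration 3:
  f(2.237317) = 0.005588
  f'(2.237317) = 4.474634
  x_3 = 2.237317 - 0.005588/4.474634 = 2.236068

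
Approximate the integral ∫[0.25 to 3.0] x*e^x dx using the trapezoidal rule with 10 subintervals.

f(x) = x*e^x
a = 0.25, b = 3.0, n = 10
h = (b - a)/n = 0.275000

Trapezoidal rule: (h/2)[f(x₀) + 2f(x₁) + 2f(x₂) + ... + f(xₙ)]

x_0 = 0.2500, f(x_0) = 0.321006, coefficient = 1
x_1 = 0.5250, f(x_1) = 0.887491, coefficient = 2
x_2 = 0.8000, f(x_2) = 1.780433, coefficient = 2
x_3 = 1.0750, f(x_3) = 3.149742, coefficient = 2
x_4 = 1.3500, f(x_4) = 5.207524, coefficient = 2
x_5 = 1.6250, f(x_5) = 8.252431, coefficient = 2
x_6 = 1.9000, f(x_6) = 12.703199, coefficient = 2
x_7 = 2.1750, f(x_7) = 19.144753, coefficient = 2
x_8 = 2.4500, f(x_8) = 28.391449, coefficient = 2
x_9 = 2.7250, f(x_9) = 41.573728, coefficient = 2
x_10 = 3.0000, f(x_10) = 60.256611, coefficient = 1

I ≈ (0.275000/2) × 302.759119 = 41.629379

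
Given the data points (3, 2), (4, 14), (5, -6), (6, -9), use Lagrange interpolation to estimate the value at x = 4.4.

Lagrange interpolation formula:
P(x) = Σ yᵢ × Lᵢ(x)
where Lᵢ(x) = Π_{j≠i} (x - xⱼ)/(xᵢ - xⱼ)

L_0(4.4) = (4.4 - 4)/(3 - 4) × (4.4 - 5)/(3 - 5) × (4.4 - 6)/(3 - 6) = -0.064000
L_1(4.4) = (4.4 - 3)/(4 - 3) × (4.4 - 5)/(4 - 5) × (4.4 - 6)/(4 - 6) = 0.672000
L_2(4.4) = (4.4 - 3)/(5 - 3) × (4.4 - 4)/(5 - 4) × (4.4 - 6)/(5 - 6) = 0.448000
L_3(4.4) = (4.4 - 3)/(6 - 3) × (4.4 - 4)/(6 - 4) × (4.4 - 5)/(6 - 5) = -0.056000

P(4.4) = 2×L_0(4.4) + 14×L_1(4.4) + (-6)×L_2(4.4) + (-9)×L_3(4.4)
P(4.4) = 7.096000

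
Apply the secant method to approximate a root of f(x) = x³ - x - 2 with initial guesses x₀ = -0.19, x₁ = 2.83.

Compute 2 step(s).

f(x) = x³ - x - 2
x₀ = -0.19, x₁ = 2.83

Secant formula: x_{n+1} = x_n - f(x_n)(x_n - x_{n-1})/(f(x_n) - f(x_{n-1}))

Iteration 1:
  f(-0.190000) = -1.816859
  f(2.830000) = 17.835187
  x_2 = 2.830000 - 17.835187×(2.830000 - (-0.190000))/(17.835187 - (-1.816859))
       = 0.089203
Iteration 2:
  f(2.830000) = 17.835187
  f(0.089203) = -2.088493
  x_3 = 0.089203 - (-2.088493)×(0.089203 - 2.830000)/(-2.088493 - 17.835187)
       = 0.376506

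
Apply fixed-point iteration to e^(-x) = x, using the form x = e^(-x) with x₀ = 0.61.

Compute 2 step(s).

Equation: e^(-x) = x
Fixed-point form: x = e^(-x)
x₀ = 0.61

x_1 = g(0.610000) = 0.543351
x_2 = g(0.543351) = 0.580799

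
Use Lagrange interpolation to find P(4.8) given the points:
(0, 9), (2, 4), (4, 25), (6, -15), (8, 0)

Lagrange interpolation formula:
P(x) = Σ yᵢ × Lᵢ(x)
where Lᵢ(x) = Π_{j≠i} (x - xⱼ)/(xᵢ - xⱼ)

L_0(4.8) = (4.8 - 2)/(0 - 2) × (4.8 - 4)/(0 - 4) × (4.8 - 6)/(0 - 6) × (4.8 - 8)/(0 - 8) = 0.022400
L_1(4.8) = (4.8 - 0)/(2 - 0) × (4.8 - 4)/(2 - 4) × (4.8 - 6)/(2 - 6) × (4.8 - 8)/(2 - 8) = -0.153600
L_2(4.8) = (4.8 - 0)/(4 - 0) × (4.8 - 2)/(4 - 2) × (4.8 - 6)/(4 - 6) × (4.8 - 8)/(4 - 8) = 0.806400
L_3(4.8) = (4.8 - 0)/(6 - 0) × (4.8 - 2)/(6 - 2) × (4.8 - 4)/(6 - 4) × (4.8 - 8)/(6 - 8) = 0.358400
L_4(4.8) = (4.8 - 0)/(8 - 0) × (4.8 - 2)/(8 - 2) × (4.8 - 4)/(8 - 4) × (4.8 - 6)/(8 - 6) = -0.033600

P(4.8) = 9×L_0(4.8) + 4×L_1(4.8) + 25×L_2(4.8) + (-15)×L_3(4.8) + 0×L_4(4.8)
P(4.8) = 14.371200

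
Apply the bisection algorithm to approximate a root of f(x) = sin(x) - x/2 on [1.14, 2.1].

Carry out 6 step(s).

f(x) = sin(x) - x/2
Initial interval: [1.14, 2.1]

Iteration 1:
  c_1 = (1.140000 + 2.100000)/2 = 1.620000
  f(c_1) = f(1.620000) = 0.188790
  f(a) × f(c) ≥ 0, new interval: [1.620000, 2.100000]
Iteration 2:
  c_2 = (1.620000 + 2.100000)/2 = 1.860000
  f(c_2) = f(1.860000) = 0.028471
  f(a) × f(c) ≥ 0, new interval: [1.860000, 2.100000]
Iteration 3:
  c_3 = (1.860000 + 2.100000)/2 = 1.980000
  f(c_3) = f(1.980000) = -0.072562
  f(a) × f(c) < 0, new interval: [1.860000, 1.980000]
Iteration 4:
  c_4 = (1.860000 + 1.980000)/2 = 1.920000
  f(c_4) = f(1.920000) = -0.020355
  f(a) × f(c) < 0, new interval: [1.860000, 1.920000]
Iteration 5:
  c_5 = (1.860000 + 1.920000)/2 = 1.890000
  f(c_5) = f(1.890000) = 0.004486
  f(a) × f(c) ≥ 0, new interval: [1.890000, 1.920000]
Iteration 6:
  c_6 = (1.890000 + 1.920000)/2 = 1.905000
  f(c_6) = f(1.905000) = -0.007828
  f(a) × f(c) < 0, new interval: [1.890000, 1.905000]

After 6 iteration(s), the approximation is c_6 = 1.905000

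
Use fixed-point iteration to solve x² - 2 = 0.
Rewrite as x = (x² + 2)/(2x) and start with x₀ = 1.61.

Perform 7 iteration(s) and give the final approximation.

Equation: x² - 2 = 0
Fixed-point form: x = (x² + 2)/(2x)
x₀ = 1.61

x_1 = g(1.610000) = 1.426118
x_2 = g(1.426118) = 1.414263
x_3 = g(1.414263) = 1.414214
x_4 = g(1.414214) = 1.414214
x_5 = g(1.414214) = 1.414214
x_6 = g(1.414214) = 1.414214
x_7 = g(1.414214) = 1.414214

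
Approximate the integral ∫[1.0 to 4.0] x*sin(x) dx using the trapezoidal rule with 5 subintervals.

f(x) = x*sin(x)
a = 1.0, b = 4.0, n = 5
h = (b - a)/n = 0.600000

Trapezoidal rule: (h/2)[f(x₀) + 2f(x₁) + 2f(x₂) + ... + f(xₙ)]

x_0 = 1.0000, f(x_0) = 0.841471, coefficient = 1
x_1 = 1.6000, f(x_1) = 1.599318, coefficient = 2
x_2 = 2.2000, f(x_2) = 1.778692, coefficient = 2
x_3 = 2.8000, f(x_3) = 0.937967, coefficient = 2
x_4 = 3.4000, f(x_4) = -0.868840, coefficient = 2
x_5 = 4.0000, f(x_5) = -3.027210, coefficient = 1

I ≈ (0.600000/2) × 4.708535 = 1.412560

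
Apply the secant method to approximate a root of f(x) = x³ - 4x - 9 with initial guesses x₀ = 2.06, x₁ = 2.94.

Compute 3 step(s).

f(x) = x³ - 4x - 9
x₀ = 2.06, x₁ = 2.94

Secant formula: x_{n+1} = x_n - f(x_n)(x_n - x_{n-1})/(f(x_n) - f(x_{n-1}))

Iteration 1:
  f(2.060000) = -8.498184
  f(2.940000) = 4.652184
  x_2 = 2.940000 - 4.652184×(2.940000 - 2.060000)/(4.652184 - (-8.498184))
       = 2.628684
Iteration 2:
  f(2.940000) = 4.652184
  f(2.628684) = -1.350586
  x_3 = 2.628684 - (-1.350586)×(2.628684 - 2.940000)/(-1.350586 - 4.652184)
       = 2.698728
Iteration 3:
  f(2.628684) = -1.350586
  f(2.698728) = -0.139717
  x_4 = 2.698728 - (-0.139717)×(2.698728 - 2.628684)/(-0.139717 - (-1.350586))
       = 2.706810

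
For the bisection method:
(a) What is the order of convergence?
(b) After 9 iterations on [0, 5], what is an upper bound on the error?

(a) Bisection has linear (order 1) convergence; the error is halved each step.

(b) Error bound = (b-a)/2^n = (5 - 0)/2^{9}
    = 5/2^{9}

(a) 1 (linear); (b) error ≤ 9.77e-03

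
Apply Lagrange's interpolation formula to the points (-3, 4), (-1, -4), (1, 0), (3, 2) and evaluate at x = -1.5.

Lagrange interpolation formula:
P(x) = Σ yᵢ × Lᵢ(x)
where Lᵢ(x) = Π_{j≠i} (x - xⱼ)/(xᵢ - xⱼ)

L_0(-1.5) = (-1.5 - (-1))/(-3 - (-1)) × (-1.5 - 1)/(-3 - 1) × (-1.5 - 3)/(-3 - 3) = 0.117188
L_1(-1.5) = (-1.5 - (-3))/(-1 - (-3)) × (-1.5 - 1)/(-1 - 1) × (-1.5 - 3)/(-1 - 3) = 1.054688
L_2(-1.5) = (-1.5 - (-3))/(1 - (-3)) × (-1.5 - (-1))/(1 - (-1)) × (-1.5 - 3)/(1 - 3) = -0.210938
L_3(-1.5) = (-1.5 - (-3))/(3 - (-3)) × (-1.5 - (-1))/(3 - (-1)) × (-1.5 - 1)/(3 - 1) = 0.039062

P(-1.5) = 4×L_0(-1.5) + (-4)×L_1(-1.5) + 0×L_2(-1.5) + 2×L_3(-1.5)
P(-1.5) = -3.671875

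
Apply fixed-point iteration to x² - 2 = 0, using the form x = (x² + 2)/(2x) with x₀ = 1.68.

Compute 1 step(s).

Equation: x² - 2 = 0
Fixed-point form: x = (x² + 2)/(2x)
x₀ = 1.68

x_1 = g(1.680000) = 1.435238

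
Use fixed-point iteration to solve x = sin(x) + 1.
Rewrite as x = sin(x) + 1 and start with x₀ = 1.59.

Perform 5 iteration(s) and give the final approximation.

Equation: x = sin(x) + 1
Fixed-point form: x = sin(x) + 1
x₀ = 1.59

x_1 = g(1.590000) = 1.999816
x_2 = g(1.999816) = 1.909374
x_3 = g(1.909374) = 1.943228
x_4 = g(1.943228) = 1.931445
x_5 = g(1.931445) = 1.935668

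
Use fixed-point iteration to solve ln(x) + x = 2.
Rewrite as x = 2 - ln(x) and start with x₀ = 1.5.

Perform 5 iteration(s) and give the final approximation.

Equation: ln(x) + x = 2
Fixed-point form: x = 2 - ln(x)
x₀ = 1.5

x_1 = g(1.500000) = 1.594535
x_2 = g(1.594535) = 1.533418
x_3 = g(1.533418) = 1.572501
x_4 = g(1.572501) = 1.547333
x_5 = g(1.547333) = 1.563467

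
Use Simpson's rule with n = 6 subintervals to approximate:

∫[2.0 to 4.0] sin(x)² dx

f(x) = sin(x)²
a = 2.0, b = 4.0, n = 6
h = (b - a)/n = 0.333333

Simpson's rule: (h/3)[f(x₀) + 4f(x₁) + 2f(x₂) + ... + f(xₙ)]

x_0 = 2.0000, f(x_0) = 0.826822, coefficient = 1
x_1 = 2.3333, f(x_1) = 0.522853, coefficient = 4
x_2 = 2.6667, f(x_2) = 0.209098, coefficient = 2
x_3 = 3.0000, f(x_3) = 0.019915, coefficient = 4
x_4 = 3.3333, f(x_4) = 0.036316, coefficient = 2
x_5 = 3.6667, f(x_5) = 0.251279, coefficient = 4
x_6 = 4.0000, f(x_6) = 0.572750, coefficient = 1

I ≈ (0.333333/3) × 5.066588 = 0.562954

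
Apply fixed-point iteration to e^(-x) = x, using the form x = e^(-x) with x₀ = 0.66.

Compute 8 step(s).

Equation: e^(-x) = x
Fixed-point form: x = e^(-x)
x₀ = 0.66

x_1 = g(0.660000) = 0.516851
x_2 = g(0.516851) = 0.596395
x_3 = g(0.596395) = 0.550793
x_4 = g(0.550793) = 0.576492
x_5 = g(0.576492) = 0.561866
x_6 = g(0.561866) = 0.570144
x_7 = g(0.570144) = 0.565444
x_8 = g(0.565444) = 0.568108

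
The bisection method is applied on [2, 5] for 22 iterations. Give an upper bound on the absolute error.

Bisection error bound: |error| ≤ (b-a)/2^n
|error| ≤ (5 - 2)/2^22 = 3/2^22
|error| ≤ 0.0000007153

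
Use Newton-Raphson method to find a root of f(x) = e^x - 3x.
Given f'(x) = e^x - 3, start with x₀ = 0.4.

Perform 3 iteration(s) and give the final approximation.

f(x) = e^x - 3x
f'(x) = e^x - 3
x₀ = 0.4

Newton-Raphson formula: x_{n+1} = x_n - f(x_n)/f'(x_n)

Iteration 1:
  f(0.400000) = 0.291825
  f'(0.400000) = -1.508175
  x_1 = 0.400000 - 0.291825/(-1.508175) = 0.593495
Iteration 2:
  f(0.593495) = 0.029819
  f'(0.593495) = -1.189695
  x_2 = 0.593495 - 0.029819/(-1.189695) = 0.618560
Iteration 3:
  f(0.618560) = 0.000573
  f'(0.618560) = -1.143747
  x_3 = 0.618560 - 0.000573/(-1.143747) = 0.619061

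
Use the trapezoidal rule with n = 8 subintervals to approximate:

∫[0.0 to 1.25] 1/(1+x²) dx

f(x) = 1/(1+x²)
a = 0.0, b = 1.25, n = 8
h = (b - a)/n = 0.156250

Trapezoidal rule: (h/2)[f(x₀) + 2f(x₁) + 2f(x₂) + ... + f(xₙ)]

x_0 = 0.0000, f(x_0) = 1.000000, coefficient = 1
x_1 = 0.1562, f(x_1) = 0.976168, coefficient = 2
x_2 = 0.3125, f(x_2) = 0.911032, coefficient = 2
x_3 = 0.4688, f(x_3) = 0.819856, coefficient = 2
x_4 = 0.6250, f(x_4) = 0.719101, coefficient = 2
x_5 = 0.7812, f(x_5) = 0.620982, coefficient = 2
x_6 = 0.9375, f(x_6) = 0.532225, coefficient = 2
x_7 = 1.0938, f(x_7) = 0.455313, coefficient = 2
x_8 = 1.2500, f(x_8) = 0.390244, coefficient = 1

I ≈ (0.156250/2) × 11.459598 = 0.895281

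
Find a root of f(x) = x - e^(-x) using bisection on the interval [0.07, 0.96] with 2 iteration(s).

f(x) = x - e^(-x)
Initial interval: [0.07, 0.96]

Iteration 1:
  c_1 = (0.070000 + 0.960000)/2 = 0.515000
  f(c_1) = f(0.515000) = -0.082501
  f(a) × f(c) ≥ 0, new interval: [0.515000, 0.960000]
Iteration 2:
  c_2 = (0.515000 + 0.960000)/2 = 0.737500
  f(c_2) = f(0.737500) = 0.259192
  f(a) × f(c) < 0, new interval: [0.515000, 0.737500]

After 2 iteration(s), the approximation is c_2 = 0.737500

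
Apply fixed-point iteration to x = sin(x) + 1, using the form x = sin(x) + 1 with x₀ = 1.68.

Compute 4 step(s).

Equation: x = sin(x) + 1
Fixed-point form: x = sin(x) + 1
x₀ = 1.68

x_1 = g(1.680000) = 1.994043
x_2 = g(1.994043) = 1.911760
x_3 = g(1.911760) = 1.942433
x_4 = g(1.942433) = 1.931734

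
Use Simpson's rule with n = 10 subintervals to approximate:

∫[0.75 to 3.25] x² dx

f(x) = x²
a = 0.75, b = 3.25, n = 10
h = (b - a)/n = 0.250000

Simpson's rule: (h/3)[f(x₀) + 4f(x₁) + 2f(x₂) + ... + f(xₙ)]

x_0 = 0.7500, f(x_0) = 0.562500, coefficient = 1
x_1 = 1.0000, f(x_1) = 1.000000, coefficient = 4
x_2 = 1.2500, f(x_2) = 1.562500, coefficient = 2
x_3 = 1.5000, f(x_3) = 2.250000, coefficient = 4
x_4 = 1.7500, f(x_4) = 3.062500, coefficient = 2
x_5 = 2.0000, f(x_5) = 4.000000, coefficient = 4
x_6 = 2.2500, f(x_6) = 5.062500, coefficient = 2
x_7 = 2.5000, f(x_7) = 6.250000, coefficient = 4
x_8 = 2.7500, f(x_8) = 7.562500, coefficient = 2
x_9 = 3.0000, f(x_9) = 9.000000, coefficient = 4
x_10 = 3.2500, f(x_10) = 10.562500, coefficient = 1

I ≈ (0.250000/3) × 135.625000 = 11.302083
Exact value: 11.302083
Error: 0.000000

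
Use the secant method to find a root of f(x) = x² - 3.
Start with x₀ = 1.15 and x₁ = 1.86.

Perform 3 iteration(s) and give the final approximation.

f(x) = x² - 3
x₀ = 1.15, x₁ = 1.86

Secant formula: x_{n+1} = x_n - f(x_n)(x_n - x_{n-1})/(f(x_n) - f(x_{n-1}))

Iteration 1:
  f(1.150000) = -1.677500
  f(1.860000) = 0.459600
  x_2 = 1.860000 - 0.459600×(1.860000 - 1.150000)/(0.459600 - (-1.677500))
       = 1.707309
Iteration 2:
  f(1.860000) = 0.459600
  f(1.707309) = -0.085096
  x_3 = 1.707309 - (-0.085096)×(1.707309 - 1.860000)/(-0.085096 - 0.459600)
       = 1.731163
Iteration 3:
  f(1.707309) = -0.085096
  f(1.731163) = -0.003073
  x_4 = 1.731163 - (-0.003073)×(1.731163 - 1.707309)/(-0.003073 - (-0.085096))
       = 1.732057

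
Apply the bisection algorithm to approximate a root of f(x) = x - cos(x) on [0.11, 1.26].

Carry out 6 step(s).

f(x) = x - cos(x)
Initial interval: [0.11, 1.26]

Iteration 1:
  c_1 = (0.110000 + 1.260000)/2 = 0.685000
  f(c_1) = f(0.685000) = -0.089419
  f(a) × f(c) ≥ 0, new interval: [0.685000, 1.260000]
Iteration 2:
  c_2 = (0.685000 + 1.260000)/2 = 0.972500
  f(c_2) = f(0.972500) = 0.409264
  f(a) × f(c) < 0, new interval: [0.685000, 0.972500]
Iteration 3:
  c_3 = (0.685000 + 0.972500)/2 = 0.828750
  f(c_3) = f(0.828750) = 0.152952
  f(a) × f(c) < 0, new interval: [0.685000, 0.828750]
Iteration 4:
  c_4 = (0.685000 + 0.828750)/2 = 0.756875
  f(c_4) = f(0.756875) = 0.029890
  f(a) × f(c) < 0, new interval: [0.685000, 0.756875]
Iteration 5:
  c_5 = (0.685000 + 0.756875)/2 = 0.720938
  f(c_5) = f(0.720938) = -0.030250
  f(a) × f(c) ≥ 0, new interval: [0.720938, 0.756875]
Iteration 6:
  c_6 = (0.720938 + 0.756875)/2 = 0.738906
  f(c_6) = f(0.738906) = -0.000299
  f(a) × f(c) ≥ 0, new interval: [0.738906, 0.756875]

After 6 iteration(s), the approximation is c_6 = 0.738906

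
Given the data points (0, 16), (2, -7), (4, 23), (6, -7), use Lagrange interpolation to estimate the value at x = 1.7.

Lagrange interpolation formula:
P(x) = Σ yᵢ × Lᵢ(x)
where Lᵢ(x) = Π_{j≠i} (x - xⱼ)/(xᵢ - xⱼ)

L_0(1.7) = (1.7 - 2)/(0 - 2) × (1.7 - 4)/(0 - 4) × (1.7 - 6)/(0 - 6) = 0.061813
L_1(1.7) = (1.7 - 0)/(2 - 0) × (1.7 - 4)/(2 - 4) × (1.7 - 6)/(2 - 6) = 1.050812
L_2(1.7) = (1.7 - 0)/(4 - 0) × (1.7 - 2)/(4 - 2) × (1.7 - 6)/(4 - 6) = -0.137063
L_3(1.7) = (1.7 - 0)/(6 - 0) × (1.7 - 2)/(6 - 2) × (1.7 - 4)/(6 - 4) = 0.024438

P(1.7) = 16×L_0(1.7) + (-7)×L_1(1.7) + 23×L_2(1.7) + (-7)×L_3(1.7)
P(1.7) = -9.690187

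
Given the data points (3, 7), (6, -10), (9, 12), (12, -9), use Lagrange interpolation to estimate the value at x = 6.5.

Lagrange interpolation formula:
P(x) = Σ yᵢ × Lᵢ(x)
where Lᵢ(x) = Π_{j≠i} (x - xⱼ)/(xᵢ - xⱼ)

L_0(6.5) = (6.5 - 6)/(3 - 6) × (6.5 - 9)/(3 - 9) × (6.5 - 12)/(3 - 12) = -0.042438
L_1(6.5) = (6.5 - 3)/(6 - 3) × (6.5 - 9)/(6 - 9) × (6.5 - 12)/(6 - 12) = 0.891204
L_2(6.5) = (6.5 - 3)/(9 - 3) × (6.5 - 6)/(9 - 6) × (6.5 - 12)/(9 - 12) = 0.178241
L_3(6.5) = (6.5 - 3)/(12 - 3) × (6.5 - 6)/(12 - 6) × (6.5 - 9)/(12 - 9) = -0.027006

P(6.5) = 7×L_0(6.5) + (-10)×L_1(6.5) + 12×L_2(6.5) + (-9)×L_3(6.5)
P(6.5) = -6.827160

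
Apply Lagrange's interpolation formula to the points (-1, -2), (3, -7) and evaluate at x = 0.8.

Lagrange interpolation formula:
P(x) = Σ yᵢ × Lᵢ(x)
where Lᵢ(x) = Π_{j≠i} (x - xⱼ)/(xᵢ - xⱼ)

L_0(0.8) = (0.8 - 3)/(-1 - 3) = 0.550000
L_1(0.8) = (0.8 - (-1))/(3 - (-1)) = 0.450000

P(0.8) = (-2)×L_0(0.8) + (-7)×L_1(0.8)
P(0.8) = -4.250000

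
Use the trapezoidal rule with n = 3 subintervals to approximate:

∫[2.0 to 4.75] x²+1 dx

f(x) = x²+1
a = 2.0, b = 4.75, n = 3
h = (b - a)/n = 0.916667

Trapezoidal rule: (h/2)[f(x₀) + 2f(x₁) + 2f(x₂) + ... + f(xₙ)]

x_0 = 2.0000, f(x_0) = 5.000000, coefficient = 1
x_1 = 2.9167, f(x_1) = 9.506944, coefficient = 2
x_2 = 3.8333, f(x_2) = 15.694444, coefficient = 2
x_3 = 4.7500, f(x_3) = 23.562500, coefficient = 1

I ≈ (0.916667/2) × 78.965278 = 36.192419
Exact value: 35.807292
Error: 0.385127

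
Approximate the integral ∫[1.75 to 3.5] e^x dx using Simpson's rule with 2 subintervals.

f(x) = e^x
a = 1.75, b = 3.5, n = 2
h = (b - a)/n = 0.875000

Simpson's rule: (h/3)[f(x₀) + 4f(x₁) + 2f(x₂) + ... + f(xₙ)]

x_0 = 1.7500, f(x_0) = 5.754603, coefficient = 1
x_1 = 2.6250, f(x_1) = 13.804574, coefficient = 4
x_2 = 3.5000, f(x_2) = 33.115452, coefficient = 1

I ≈ (0.875000/3) × 94.088351 = 27.442436
Exact value: 27.360849
Error: 0.081587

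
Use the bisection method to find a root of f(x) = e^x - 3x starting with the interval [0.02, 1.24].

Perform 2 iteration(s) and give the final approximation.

f(x) = e^x - 3x
Initial interval: [0.02, 1.24]

Iteration 1:
  c_1 = (0.020000 + 1.240000)/2 = 0.630000
  f(c_1) = f(0.630000) = -0.012389
  f(a) × f(c) < 0, new interval: [0.020000, 0.630000]
Iteration 2:
  c_2 = (0.020000 + 0.630000)/2 = 0.325000
  f(c_2) = f(0.325000) = 0.409031
  f(a) × f(c) ≥ 0, new interval: [0.325000, 0.630000]

After 2 iteration(s), the approximation is c_2 = 0.325000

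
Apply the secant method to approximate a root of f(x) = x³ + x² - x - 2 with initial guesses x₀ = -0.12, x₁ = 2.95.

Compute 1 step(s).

f(x) = x³ + x² - x - 2
x₀ = -0.12, x₁ = 2.95

Secant formula: x_{n+1} = x_n - f(x_n)(x_n - x_{n-1})/(f(x_n) - f(x_{n-1}))

Iteration 1:
  f(-0.120000) = -1.867328
  f(2.950000) = 29.424875
  x_2 = 2.950000 - 29.424875×(2.950000 - (-0.120000))/(29.424875 - (-1.867328))
       = 0.063199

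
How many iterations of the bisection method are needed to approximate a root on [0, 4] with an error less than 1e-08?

We need (b-a)/2^n ≤ 1e-08
(4 - 0)/2^n ≤ 1e-08
4/2^n ≤ 1e-08
2^n ≥ 400000000
n ≥ log₂(400000000) = 28.58
n ≥ 29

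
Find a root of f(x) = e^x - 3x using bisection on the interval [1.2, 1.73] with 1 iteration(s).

f(x) = e^x - 3x
Initial interval: [1.2, 1.73]

Iteration 1:
  c_1 = (1.200000 + 1.730000)/2 = 1.465000
  f(c_1) = f(1.465000) = -0.067457
  f(a) × f(c) ≥ 0, new interval: [1.465000, 1.730000]

After 1 iteration(s), the approximation is c_1 = 1.465000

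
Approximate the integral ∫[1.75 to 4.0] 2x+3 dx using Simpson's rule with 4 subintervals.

f(x) = 2x+3
a = 1.75, b = 4.0, n = 4
h = (b - a)/n = 0.562500

Simpson's rule: (h/3)[f(x₀) + 4f(x₁) + 2f(x₂) + ... + f(xₙ)]

x_0 = 1.7500, f(x_0) = 6.500000, coefficient = 1
x_1 = 2.3125, f(x_1) = 7.625000, coefficient = 4
x_2 = 2.8750, f(x_2) = 8.750000, coefficient = 2
x_3 = 3.4375, f(x_3) = 9.875000, coefficient = 4
x_4 = 4.0000, f(x_4) = 11.000000, coefficient = 1

I ≈ (0.562500/3) × 105.000000 = 19.687500
Exact value: 19.687500
Error: 0.000000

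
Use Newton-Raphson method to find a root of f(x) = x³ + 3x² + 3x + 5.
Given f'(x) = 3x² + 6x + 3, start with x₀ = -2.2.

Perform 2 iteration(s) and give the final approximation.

f(x) = x³ + 3x² + 3x + 5
f'(x) = 3x² + 6x + 3
x₀ = -2.2

Newton-Raphson formula: x_{n+1} = x_n - f(x_n)/f'(x_n)

Iteration 1:
  f(-2.200000) = 2.272000
  f'(-2.200000) = 4.320000
  x_1 = -2.200000 - 2.272000/4.320000 = -2.725926
Iteration 2:
  f(-2.725926) = -1.141223
  f'(-2.725926) = 8.936461
  x_2 = -2.725926 - (-1.141223)/8.936461 = -2.598222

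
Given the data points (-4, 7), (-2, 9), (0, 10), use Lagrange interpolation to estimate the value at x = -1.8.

Lagrange interpolation formula:
P(x) = Σ yᵢ × Lᵢ(x)
where Lᵢ(x) = Π_{j≠i} (x - xⱼ)/(xᵢ - xⱼ)

L_0(-1.8) = (-1.8 - (-2))/(-4 - (-2)) × (-1.8 - 0)/(-4 - 0) = -0.045000
L_1(-1.8) = (-1.8 - (-4))/(-2 - (-4)) × (-1.8 - 0)/(-2 - 0) = 0.990000
L_2(-1.8) = (-1.8 - (-4))/(0 - (-4)) × (-1.8 - (-2))/(0 - (-2)) = 0.055000

P(-1.8) = 7×L_0(-1.8) + 9×L_1(-1.8) + 10×L_2(-1.8)
P(-1.8) = 9.145000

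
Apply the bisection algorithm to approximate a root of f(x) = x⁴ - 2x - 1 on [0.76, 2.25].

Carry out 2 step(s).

f(x) = x⁴ - 2x - 1
Initial interval: [0.76, 2.25]

Iteration 1:
  c_1 = (0.760000 + 2.250000)/2 = 1.505000
  f(c_1) = f(1.505000) = 1.120338
  f(a) × f(c) < 0, new interval: [0.760000, 1.505000]
Iteration 2:
  c_2 = (0.760000 + 1.505000)/2 = 1.132500
  f(c_2) = f(1.132500) = -1.620049
  f(a) × f(c) ≥ 0, new interval: [1.132500, 1.505000]

After 2 iteration(s), the approximation is c_2 = 1.132500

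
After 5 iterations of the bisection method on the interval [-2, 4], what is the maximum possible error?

Bisection error bound: |error| ≤ (b-a)/2^n
|error| ≤ (4 - (-2))/2^5 = 6/2^5
|error| ≤ 0.1875000000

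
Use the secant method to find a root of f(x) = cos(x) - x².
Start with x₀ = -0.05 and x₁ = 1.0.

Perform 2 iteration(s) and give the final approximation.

f(x) = cos(x) - x²
x₀ = -0.05, x₁ = 1.0

Secant formula: x_{n+1} = x_n - f(x_n)(x_n - x_{n-1})/(f(x_n) - f(x_{n-1}))

Iteration 1:
  f(-0.050000) = 0.996250
  f(1.000000) = -0.459698
  x_2 = 1.000000 - (-0.459698)×(1.000000 - (-0.050000))/(-0.459698 - 0.996250)
       = 0.668475
Iteration 2:
  f(1.000000) = -0.459698
  f(0.668475) = 0.337908
  x_3 = 0.668475 - 0.337908×(0.668475 - 1.000000)/(0.337908 - (-0.459698))
       = 0.808927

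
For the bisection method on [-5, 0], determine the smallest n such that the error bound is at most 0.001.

We need (b-a)/2^n ≤ 0.001
(0 - (-5))/2^n ≤ 0.001
5/2^n ≤ 0.001
2^n ≥ 5000
n ≥ log₂(5000) = 12.29
n ≥ 13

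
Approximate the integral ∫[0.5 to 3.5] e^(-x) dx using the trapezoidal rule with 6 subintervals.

f(x) = e^(-x)
a = 0.5, b = 3.5, n = 6
h = (b - a)/n = 0.500000

Trapezoidal rule: (h/2)[f(x₀) + 2f(x₁) + 2f(x₂) + ... + f(xₙ)]

x_0 = 0.5000, f(x_0) = 0.606531, coefficient = 1
x_1 = 1.0000, f(x_1) = 0.367879, coefficient = 2
x_2 = 1.5000, f(x_2) = 0.223130, coefficient = 2
x_3 = 2.0000, f(x_3) = 0.135335, coefficient = 2
x_4 = 2.5000, f(x_4) = 0.082085, coefficient = 2
x_5 = 3.0000, f(x_5) = 0.049787, coefficient = 2
x_6 = 3.5000, f(x_6) = 0.030197, coefficient = 1

I ≈ (0.500000/2) × 2.353162 = 0.588290
Exact value: 0.576333
Error: 0.011957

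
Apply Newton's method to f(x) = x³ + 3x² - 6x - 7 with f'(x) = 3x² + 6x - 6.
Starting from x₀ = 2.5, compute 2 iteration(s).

f(x) = x³ + 3x² - 6x - 7
f'(x) = 3x² + 6x - 6
x₀ = 2.5

Newton-Raphson formula: x_{n+1} = x_n - f(x_n)/f'(x_n)

Iteration 1:
  f(2.500000) = 12.375000
  f'(2.500000) = 27.750000
  x_1 = 2.500000 - 12.375000/27.750000 = 2.054054
Iteration 2:
  f(2.054054) = 1.999427
  f'(2.054054) = 18.981738
  x_2 = 2.054054 - 1.999427/18.981738 = 1.948720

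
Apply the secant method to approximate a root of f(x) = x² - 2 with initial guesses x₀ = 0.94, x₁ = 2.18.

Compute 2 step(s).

f(x) = x² - 2
x₀ = 0.94, x₁ = 2.18

Secant formula: x_{n+1} = x_n - f(x_n)(x_n - x_{n-1})/(f(x_n) - f(x_{n-1}))

Iteration 1:
  f(0.940000) = -1.116400
  f(2.180000) = 2.752400
  x_2 = 2.180000 - 2.752400×(2.180000 - 0.940000)/(2.752400 - (-1.116400))
       = 1.297821
Iteration 2:
  f(2.180000) = 2.752400
  f(1.297821) = -0.315662
  x_3 = 1.297821 - (-0.315662)×(1.297821 - 2.180000)/(-0.315662 - 2.752400)
       = 1.388585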